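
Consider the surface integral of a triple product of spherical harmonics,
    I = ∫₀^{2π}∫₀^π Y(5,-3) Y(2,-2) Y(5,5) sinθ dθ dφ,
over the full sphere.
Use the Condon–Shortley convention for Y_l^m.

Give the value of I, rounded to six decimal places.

0.088588

Checks pass: Σm=0; 12 even; l₃=5∈[3,7].
(2·5+1)(2·2+1)(2·5+1) = 605
Δ: 2! 8! 2! / 13! → 1/38610
sum: t=0:+1/2880 t=1:−1/576 t=2:+1/2880 = -1/960
3j²(5 2 5; 0 0 0) = Δ·Π!·Σ² = 10/429  (sign +1)
sum: t=0:+1/161280 = 1/161280
3j²(5 2 5; -3 -2 5) = Δ·Π!·Σ² = 1/143  (sign +1)
combine: 4πI² = 605·10/429·1/143 = 50/507
take √, sign +1: I = 0.08858824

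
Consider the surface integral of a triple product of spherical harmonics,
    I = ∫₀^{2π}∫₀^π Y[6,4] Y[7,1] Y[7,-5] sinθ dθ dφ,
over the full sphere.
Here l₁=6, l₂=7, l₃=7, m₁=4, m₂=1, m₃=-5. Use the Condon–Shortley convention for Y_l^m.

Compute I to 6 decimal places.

m-sum 0 ✓  L=20 even ✓  1≤7≤13 ✓
Π(2lᵢ+1) = 13×15×15 = 2925
triangle coeff Δ(6,7,7) = 1/2444321880
Σ_t [0,6]: t=0:+1/2612736000 t=1:−1/20736000 t=2:+1/1658880 t=3:−1/746496 t=4:+1/1658880 t=5:−1/20736000 t=6:+1/2612736000 = -1/4354560
(3j)²=1000/138567 [(6 7 7; 0 0 0)], sign=+1
Σ_t [0,2]: t=0:+1/1393459200 t=1:−1/72576000 t=2:+1/49766400 = 7/995328000
(3j)²=343/83980 [(6 7 7; 4 1 -5)], sign=+1
⇒ 4πI² = 1286250/14919047
I = (+1)√(1286250/14919047/(4π)) = 0.08282992

0.082830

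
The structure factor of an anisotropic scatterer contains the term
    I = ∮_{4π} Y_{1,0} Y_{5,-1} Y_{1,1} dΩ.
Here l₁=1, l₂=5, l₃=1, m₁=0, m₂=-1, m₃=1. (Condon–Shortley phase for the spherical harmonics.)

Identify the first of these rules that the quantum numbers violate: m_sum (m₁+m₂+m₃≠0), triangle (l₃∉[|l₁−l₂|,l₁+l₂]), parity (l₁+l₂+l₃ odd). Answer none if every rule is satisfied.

Σmᵢ = 0  ✓
l₃∈[|l₁−l₂|,l₁+l₂]=[4,6], have l₃=1  ✗
Σlᵢ = 7 ⇒ odd

triangle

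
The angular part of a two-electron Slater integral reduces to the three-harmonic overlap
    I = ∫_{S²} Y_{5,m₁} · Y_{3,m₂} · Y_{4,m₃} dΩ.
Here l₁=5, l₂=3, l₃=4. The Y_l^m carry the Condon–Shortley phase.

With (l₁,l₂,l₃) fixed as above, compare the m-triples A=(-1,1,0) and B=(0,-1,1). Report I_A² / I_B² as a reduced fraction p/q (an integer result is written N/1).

242/3

Same 5,3,4: normalisation and zero-m 3j drop out of the ratio.
A: Δ: 4! 6! 2! / 13! → 1/180180; sum: t=2:+1/384 t=3:−1/216 t=4:+1/2304 = -11/6912; 3j²(5 3 4; -1 1 0) = Δ·Π!·Σ² = 11/1638  (sign -1)
B: Δ: 4! 6! 2! / 13! → 1/180180; sum: t=0:+1/5760 t=1:−1/288 t=2:+1/288 = 1/5760; 3j²(5 3 4; 0 -1 1) = Δ·Π!·Σ² = 1/12012  (sign -1)
I_A²/I_B² = (11/1638)/(1/12012) = 242/3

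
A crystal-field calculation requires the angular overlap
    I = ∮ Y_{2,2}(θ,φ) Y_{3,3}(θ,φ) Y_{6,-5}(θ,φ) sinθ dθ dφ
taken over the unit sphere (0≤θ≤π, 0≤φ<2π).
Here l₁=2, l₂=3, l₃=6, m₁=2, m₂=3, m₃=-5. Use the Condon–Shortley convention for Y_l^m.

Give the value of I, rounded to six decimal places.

0.000000

|2−3|≤6≤2+3 violated ⇒ I = 0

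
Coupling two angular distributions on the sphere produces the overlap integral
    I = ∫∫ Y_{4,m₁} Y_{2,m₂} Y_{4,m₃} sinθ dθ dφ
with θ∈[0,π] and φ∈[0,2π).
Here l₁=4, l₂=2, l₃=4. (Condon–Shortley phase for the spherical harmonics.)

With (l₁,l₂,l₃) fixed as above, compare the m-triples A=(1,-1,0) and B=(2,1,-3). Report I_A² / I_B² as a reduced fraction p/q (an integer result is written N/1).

2/35

l's match ⇒ only the (l;m) 3-j factors differ between A and B.
A: triangle coeff Δ(4,2,4) = 1/13860; Σ_t [0,1]: t=0:+1/72 t=1:−1/96 = 1/288; (3j)²=1/462 [(4 2 4; 1 -1 0)], sign=+1
B: triangle coeff Δ(4,2,4) = 1/13860; Σ_t [1,2]: t=1:−1/240 t=2:+1/1440 = -1/288; (3j)²=5/132 [(4 2 4; 2 1 -3)], sign=+1
I_A²/I_B² = (1/462)/(5/132) = 2/35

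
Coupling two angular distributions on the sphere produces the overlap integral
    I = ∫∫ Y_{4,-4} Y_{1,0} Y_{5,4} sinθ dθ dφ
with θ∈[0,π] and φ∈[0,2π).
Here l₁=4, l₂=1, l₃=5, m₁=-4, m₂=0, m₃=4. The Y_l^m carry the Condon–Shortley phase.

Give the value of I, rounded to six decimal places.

Checks pass: Σm=0; 10 even; l₃=5∈[3,5].
(2·4+1)(2·1+1)(2·5+1) = 297
Δ: 0! 8! 2! / 11! → 1/495
sum: t=0:+1/576 = 1/576
3j²(4 1 5; 0 0 0) = Δ·Π!·Σ² = 5/99  (sign -1)
sum: t=0:+1/40320 = 1/40320
3j²(4 1 5; -4 0 4) = Δ·Π!·Σ² = 1/55  (sign -1)
combine: 4πI² = 297·5/99·1/55 = 3/11
take √, sign +1: I = 0.14731920

0.147319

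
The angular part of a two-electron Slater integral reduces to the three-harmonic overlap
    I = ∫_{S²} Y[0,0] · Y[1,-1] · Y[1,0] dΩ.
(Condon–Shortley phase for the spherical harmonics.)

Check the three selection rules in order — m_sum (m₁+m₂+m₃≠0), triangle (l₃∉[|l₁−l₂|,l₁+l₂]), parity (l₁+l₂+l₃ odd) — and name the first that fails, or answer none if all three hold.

Σmᵢ = -1  ✗
l₃∈[|l₁−l₂|,l₁+l₂]=[1,1], have l₃=1
Σlᵢ = 2 ⇒ even

m_sum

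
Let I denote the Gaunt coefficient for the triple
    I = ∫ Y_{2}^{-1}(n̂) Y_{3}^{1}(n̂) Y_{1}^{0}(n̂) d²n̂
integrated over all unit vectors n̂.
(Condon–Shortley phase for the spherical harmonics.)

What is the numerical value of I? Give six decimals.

-0.233597

Checks pass: Σm=0; 6 even; l₃=1∈[1,5].
(2·2+1)(2·3+1)(2·1+1) = 105
Δ: 4! 0! 2! / 7! → 1/105
sum: t=2:+1/4 = 1/4
3j²(2 3 1; 0 0 0) = Δ·Π!·Σ² = 3/35  (sign -1)
sum: t=3:−1/6 = -1/6
3j²(2 3 1; -1 1 0) = Δ·Π!·Σ² = 8/105  (sign +1)
combine: 4πI² = 105·3/35·8/105 = 24/35
take √, sign -1: I = -0.23359668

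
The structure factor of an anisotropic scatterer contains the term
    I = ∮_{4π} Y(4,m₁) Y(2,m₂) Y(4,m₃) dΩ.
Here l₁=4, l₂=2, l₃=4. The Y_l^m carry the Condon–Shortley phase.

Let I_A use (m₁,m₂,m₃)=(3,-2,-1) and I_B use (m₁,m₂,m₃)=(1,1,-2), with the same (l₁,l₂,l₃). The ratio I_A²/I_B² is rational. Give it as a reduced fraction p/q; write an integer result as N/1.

14/9

Same 4,2,4: normalisation and zero-m 3j drop out of the ratio.
A: Δ: 2! 6! 2! / 11! → 1/13860; sum: t=0:+1/480 = 1/480; 3j²(4 2 4; 3 -2 -1) = Δ·Π!·Σ² = 3/110  (sign -1)
B: Δ: 2! 6! 2! / 11! → 1/13860; sum: t=1:−1/96 t=2:+1/240 = -1/160; 3j²(4 2 4; 1 1 -2) = Δ·Π!·Σ² = 27/1540  (sign -1)
I_A²/I_B² = (3/110)/(27/1540) = 14/9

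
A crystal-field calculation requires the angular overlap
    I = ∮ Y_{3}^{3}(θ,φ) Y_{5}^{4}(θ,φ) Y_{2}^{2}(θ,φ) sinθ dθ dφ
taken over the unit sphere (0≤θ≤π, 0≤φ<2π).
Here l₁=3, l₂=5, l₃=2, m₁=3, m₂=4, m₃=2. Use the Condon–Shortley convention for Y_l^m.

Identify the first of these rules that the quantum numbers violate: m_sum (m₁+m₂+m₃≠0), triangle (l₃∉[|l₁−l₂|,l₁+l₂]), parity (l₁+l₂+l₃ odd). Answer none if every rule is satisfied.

m_sum

Σmᵢ = 9  ✗
l₃∈[|l₁−l₂|,l₁+l₂]=[2,8], have l₃=2
Σlᵢ = 10 ⇒ even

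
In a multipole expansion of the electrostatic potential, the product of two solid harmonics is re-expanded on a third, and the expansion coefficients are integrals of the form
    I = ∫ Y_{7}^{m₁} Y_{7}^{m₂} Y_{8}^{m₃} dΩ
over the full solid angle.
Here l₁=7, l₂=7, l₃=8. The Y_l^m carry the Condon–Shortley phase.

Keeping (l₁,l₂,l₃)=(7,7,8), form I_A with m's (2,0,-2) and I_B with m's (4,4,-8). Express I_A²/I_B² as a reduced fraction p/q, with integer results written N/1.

49/858

l's match ⇒ only the (l;m) 3-j factors differ between A and B.
A: triangle coeff Δ(7,7,8) = 1/22086194130; Σ_t [0,5]: t=0:+1/2612736000 t=1:−1/99532800 t=2:+1/24883200 t=3:−1/29859840 t=4:+1/174182400 t=5:−1/6967296000 = 11/4180377600; (3j)²=175/193154 [(7 7 8; 2 0 -2)], sign=+1
B: triangle coeff Δ(7,7,8) = 1/22086194130; Σ_t [3,3]: t=3:−1/58525286400 = -1/58525286400; (3j)²=825/52003 [(7 7 8; 4 4 -8)], sign=-1
I_A²/I_B² = (175/193154)/(825/52003) = 49/858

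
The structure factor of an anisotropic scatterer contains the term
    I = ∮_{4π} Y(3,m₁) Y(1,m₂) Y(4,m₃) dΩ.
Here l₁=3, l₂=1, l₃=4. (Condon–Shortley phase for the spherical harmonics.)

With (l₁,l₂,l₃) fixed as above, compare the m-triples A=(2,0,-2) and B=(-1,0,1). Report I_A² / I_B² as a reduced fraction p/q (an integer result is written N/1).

4/5

Same 3,1,4: normalisation and zero-m 3j drop out of the ratio.
A: Δ: 0! 6! 2! / 9! → 1/252; sum: t=0:+1/120 = 1/120; 3j²(3 1 4; 2 0 -2) = Δ·Π!·Σ² = 1/21  (sign +1)
B: Δ: 0! 6! 2! / 9! → 1/252; sum: t=0:+1/48 = 1/48; 3j²(3 1 4; -1 0 1) = Δ·Π!·Σ² = 5/84  (sign -1)
I_A²/I_B² = (1/21)/(5/84) = 4/5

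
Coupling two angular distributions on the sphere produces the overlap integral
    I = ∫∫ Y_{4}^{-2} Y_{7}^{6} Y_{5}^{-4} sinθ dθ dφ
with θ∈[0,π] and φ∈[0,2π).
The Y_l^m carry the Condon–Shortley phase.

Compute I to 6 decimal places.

Checks pass: Σm=0; 16 even; l₃=5∈[3,11].
(2·4+1)(2·7+1)(2·5+1) = 1485
Δ: 6! 2! 8! / 17! → 1/6126120
sum: t=2:+1/69120 t=3:−1/20736 t=4:+1/69120 = -1/51840
3j²(4 7 5; 0 0 0) = Δ·Π!·Σ² = 280/21879  (sign +1)
sum: t=5:−1/4838400 t=6:+1/7257600 = -1/14515200
3j²(4 7 5; -2 6 -4) = Δ·Π!·Σ² = 3/1190  (sign +1)
combine: 4πI² = 1485·280/21879·3/1190 = 180/3757
take √, sign +1: I = 0.06174627

0.061746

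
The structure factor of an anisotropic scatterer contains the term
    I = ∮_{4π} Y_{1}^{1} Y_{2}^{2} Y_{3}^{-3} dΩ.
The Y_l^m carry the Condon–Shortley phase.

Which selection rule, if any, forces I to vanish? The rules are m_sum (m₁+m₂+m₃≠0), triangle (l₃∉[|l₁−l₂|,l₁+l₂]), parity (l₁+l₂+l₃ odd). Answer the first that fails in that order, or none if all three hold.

none

m₁+m₂+m₃ = 1 + 2 − 3 = 0  ✓
triangle: |1−2|=1 ≤ l₃=3 ≤ 1+2=3  ✓
parity: l₁+l₂+l₃ = 6 is even  ✓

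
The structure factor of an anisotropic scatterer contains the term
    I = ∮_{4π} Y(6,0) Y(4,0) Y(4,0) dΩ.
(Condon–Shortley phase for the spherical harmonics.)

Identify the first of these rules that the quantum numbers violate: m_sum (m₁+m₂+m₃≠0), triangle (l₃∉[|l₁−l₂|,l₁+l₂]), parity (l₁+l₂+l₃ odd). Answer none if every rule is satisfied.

none

m₁+m₂+m₃ = 0 + 0 + 0 = 0  ✓
triangle: |6−4|=2 ≤ l₃=4 ≤ 6+4=10  ✓
parity: l₁+l₂+l₃ = 14 is even  ✓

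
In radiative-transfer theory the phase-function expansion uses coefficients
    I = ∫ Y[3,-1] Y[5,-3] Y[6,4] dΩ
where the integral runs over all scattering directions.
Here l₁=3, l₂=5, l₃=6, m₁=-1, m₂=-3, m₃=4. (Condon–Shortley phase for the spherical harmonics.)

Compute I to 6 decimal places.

0.113950

Checks pass: Σm=0; 14 even; l₃=6∈[2,8].
(2·3+1)(2·5+1)(2·6+1) = 1001
Δ: 2! 4! 8! / 15! → 1/675675
sum: t=0:+1/8640 t=1:−1/2304 t=2:+1/8640 = -7/34560
3j²(3 5 6; 0 0 0) = Δ·Π!·Σ² = 7/429  (sign -1)
sum: t=0:+1/69120 t=1:−1/30240 t=2:+1/322560 = -1/64512
3j²(3 5 6; -1 -3 4) = Δ·Π!·Σ² = 10/1001  (sign -1)
combine: 4πI² = 1001·7/429·10/1001 = 70/429
take √, sign +1: I = 0.11395029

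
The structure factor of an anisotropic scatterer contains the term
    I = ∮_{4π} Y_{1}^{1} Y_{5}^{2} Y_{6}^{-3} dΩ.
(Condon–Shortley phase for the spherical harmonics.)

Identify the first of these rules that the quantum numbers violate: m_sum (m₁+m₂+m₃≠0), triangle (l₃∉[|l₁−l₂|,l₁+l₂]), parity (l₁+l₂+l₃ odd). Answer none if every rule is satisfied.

m₁+m₂+m₃ = 1 + 2 − 3 = 0  ✓
triangle: |1−5|=4 ≤ l₃=6 ≤ 1+5=6  ✓
parity: l₁+l₂+l₃ = 12 is even  ✓

none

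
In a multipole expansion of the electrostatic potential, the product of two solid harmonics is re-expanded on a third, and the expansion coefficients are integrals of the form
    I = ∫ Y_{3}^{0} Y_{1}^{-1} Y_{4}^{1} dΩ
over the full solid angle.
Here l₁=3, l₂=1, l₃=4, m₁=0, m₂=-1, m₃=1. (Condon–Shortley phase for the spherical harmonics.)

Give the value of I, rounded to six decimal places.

-0.194664

m-sum 0 ✓  L=8 even ✓  2≤4≤4 ✓
Π(2lᵢ+1) = 7×3×9 = 189
triangle coeff Δ(3,1,4) = 1/252
Σ_t [0,0]: t=0:+1/36 = 1/36
(3j)²=4/63 [(3 1 4; 0 0 0)], sign=+1
Σ_t [0,0]: t=0:+1/72 = 1/72
(3j)²=5/126 [(3 1 4; 0 -1 1)], sign=-1
⇒ 4πI² = 10/21
I = (-1)√(10/21/(4π)) = -0.19466390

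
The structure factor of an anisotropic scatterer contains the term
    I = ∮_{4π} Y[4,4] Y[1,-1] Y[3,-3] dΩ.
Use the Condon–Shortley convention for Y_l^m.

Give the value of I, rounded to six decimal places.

0.325735

Checks pass: Σm=0; 8 even; l₃=3∈[3,5].
(2·4+1)(2·1+1)(2·3+1) = 189
Δ: 2! 6! 0! / 9! → 1/252
sum: t=1:−1/36 = -1/36
3j²(4 1 3; 0 0 0) = Δ·Π!·Σ² = 4/63  (sign +1)
sum: t=0:+1/1440 = 1/1440
3j²(4 1 3; 4 -1 -3) = Δ·Π!·Σ² = 1/9  (sign +1)
combine: 4πI² = 189·4/63·1/9 = 4/3
take √, sign +1: I = 0.32573501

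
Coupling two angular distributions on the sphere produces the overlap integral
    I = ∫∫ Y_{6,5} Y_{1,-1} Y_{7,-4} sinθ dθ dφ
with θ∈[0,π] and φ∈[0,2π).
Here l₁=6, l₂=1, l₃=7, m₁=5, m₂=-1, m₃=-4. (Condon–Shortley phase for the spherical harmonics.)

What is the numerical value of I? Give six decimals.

0.060604

Checks pass: Σm=0; 14 even; l₃=7∈[5,7].
(2·6+1)(2·1+1)(2·7+1) = 585
Δ: 0! 12! 2! / 15! → 1/1365
sum: t=0:+1/518400 = 1/518400
3j²(6 1 7; 0 0 0) = Δ·Π!·Σ² = 7/195  (sign -1)
sum: t=0:+1/79833600 = 1/79833600
3j²(6 1 7; 5 -1 -4) = Δ·Π!·Σ² = 1/455  (sign -1)
combine: 4πI² = 585·7/195·1/455 = 3/65
take √, sign +1: I = 0.06060368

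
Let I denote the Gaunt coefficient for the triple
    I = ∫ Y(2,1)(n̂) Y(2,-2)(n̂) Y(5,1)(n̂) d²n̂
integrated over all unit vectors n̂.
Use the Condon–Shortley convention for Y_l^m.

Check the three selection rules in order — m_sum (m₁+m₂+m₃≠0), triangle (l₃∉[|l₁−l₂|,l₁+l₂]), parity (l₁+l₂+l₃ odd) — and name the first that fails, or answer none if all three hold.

Σmᵢ = 0  ✓
l₃∈[|l₁−l₂|,l₁+l₂]=[0,4], have l₃=5  ✗
Σlᵢ = 9 ⇒ odd

triangle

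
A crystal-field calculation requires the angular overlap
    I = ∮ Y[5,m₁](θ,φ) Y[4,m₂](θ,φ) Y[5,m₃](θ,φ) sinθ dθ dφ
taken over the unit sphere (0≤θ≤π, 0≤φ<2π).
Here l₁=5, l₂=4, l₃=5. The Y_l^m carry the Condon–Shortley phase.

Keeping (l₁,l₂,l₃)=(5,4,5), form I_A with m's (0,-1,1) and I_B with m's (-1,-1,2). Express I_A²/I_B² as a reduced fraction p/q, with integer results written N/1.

6/35

l's match ⇒ only the (l;m) 3-j factors differ between A and B.
A: triangle coeff Δ(5,4,5) = 1/3153150; Σ_t [0,3]: t=0:+1/17280 t=1:−1/1152 t=2:+1/864 t=3:−1/6912 = 7/34560; (3j)²=1/429 [(5 4 5; 0 -1 1)], sign=+1
B: triangle coeff Δ(5,4,5) = 1/3153150; Σ_t [0,3]: t=0:+1/103680 t=1:−1/2880 t=2:+1/1152 t=3:−1/5184 = 7/20736; (3j)²=35/2574 [(5 4 5; -1 -1 2)], sign=-1
I_A²/I_B² = (1/429)/(35/2574) = 6/35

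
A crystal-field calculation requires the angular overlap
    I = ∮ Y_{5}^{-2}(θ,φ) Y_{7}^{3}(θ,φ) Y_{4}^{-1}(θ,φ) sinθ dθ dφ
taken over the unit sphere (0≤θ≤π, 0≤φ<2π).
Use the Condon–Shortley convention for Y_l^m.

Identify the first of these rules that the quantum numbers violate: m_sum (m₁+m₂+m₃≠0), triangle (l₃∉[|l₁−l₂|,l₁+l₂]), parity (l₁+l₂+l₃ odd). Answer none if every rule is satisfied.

none

Σmᵢ = 0  ✓
l₃∈[|l₁−l₂|,l₁+l₂]=[2,12], have l₃=4  ✓
Σlᵢ = 16 ⇒ even  ✓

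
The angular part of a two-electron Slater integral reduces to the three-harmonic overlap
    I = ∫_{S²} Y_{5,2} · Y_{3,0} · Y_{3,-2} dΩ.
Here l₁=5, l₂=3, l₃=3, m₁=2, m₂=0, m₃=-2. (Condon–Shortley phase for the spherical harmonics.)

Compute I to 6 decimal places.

Σlᵢ=11 odd — θ-integrand is odd under cosθ→−cosθ; I=0

0.000000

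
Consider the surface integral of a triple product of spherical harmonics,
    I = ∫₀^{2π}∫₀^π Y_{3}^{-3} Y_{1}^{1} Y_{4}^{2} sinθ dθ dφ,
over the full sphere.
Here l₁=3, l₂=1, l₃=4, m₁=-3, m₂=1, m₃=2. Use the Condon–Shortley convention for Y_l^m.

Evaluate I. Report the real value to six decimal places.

m-sum 0 ✓  L=8 even ✓  2≤4≤4 ✓
Π(2lᵢ+1) = 7×3×9 = 189
triangle coeff Δ(3,1,4) = 1/252
Σ_t [0,0]: t=0:+1/36 = 1/36
(3j)²=4/63 [(3 1 4; 0 0 0)], sign=+1
Σ_t [0,0]: t=0:+1/1440 = 1/1440
(3j)²=1/252 [(3 1 4; -3 1 2)], sign=+1
⇒ 4πI² = 1/21
I = (+1)√(1/21/(4π)) = 0.06155813

0.061558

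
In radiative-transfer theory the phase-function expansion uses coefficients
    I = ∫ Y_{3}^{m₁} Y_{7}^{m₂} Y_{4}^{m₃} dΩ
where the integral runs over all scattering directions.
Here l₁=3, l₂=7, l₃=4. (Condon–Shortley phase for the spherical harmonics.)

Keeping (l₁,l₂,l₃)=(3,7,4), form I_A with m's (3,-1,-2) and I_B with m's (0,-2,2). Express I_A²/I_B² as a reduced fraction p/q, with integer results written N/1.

l's match ⇒ only the (l;m) 3-j factors differ between A and B.
A: triangle coeff Δ(3,7,4) = 1/45045; Σ_t [0,0]: t=0:+1/1036800 = 1/1036800; (3j)²=4/6435 [(3 7 4; 3 -1 -2)], sign=+1
B: triangle coeff Δ(3,7,4) = 1/45045; Σ_t [3,3]: t=3:−1/51840 = -1/51840; (3j)²=8/429 [(3 7 4; 0 -2 2)], sign=-1
I_A²/I_B² = (4/6435)/(8/429) = 1/30

1/30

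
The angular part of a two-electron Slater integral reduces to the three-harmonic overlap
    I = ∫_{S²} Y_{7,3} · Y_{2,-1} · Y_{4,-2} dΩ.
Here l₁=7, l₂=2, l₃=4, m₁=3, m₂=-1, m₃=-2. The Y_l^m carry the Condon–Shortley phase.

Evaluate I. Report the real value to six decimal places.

triangle: need 5≤l₃≤9, have 4; I=0

0.000000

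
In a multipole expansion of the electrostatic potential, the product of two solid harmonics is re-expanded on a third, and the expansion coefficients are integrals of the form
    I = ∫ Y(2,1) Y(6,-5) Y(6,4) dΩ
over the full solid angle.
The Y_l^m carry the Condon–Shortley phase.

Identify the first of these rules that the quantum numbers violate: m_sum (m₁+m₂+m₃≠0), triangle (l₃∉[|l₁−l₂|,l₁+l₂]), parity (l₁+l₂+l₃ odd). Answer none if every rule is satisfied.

none

m₁+m₂+m₃ = 1 − 5 + 4 = 0  ✓
triangle: |2−6|=4 ≤ l₃=6 ≤ 2+6=8  ✓
parity: l₁+l₂+l₃ = 14 is even  ✓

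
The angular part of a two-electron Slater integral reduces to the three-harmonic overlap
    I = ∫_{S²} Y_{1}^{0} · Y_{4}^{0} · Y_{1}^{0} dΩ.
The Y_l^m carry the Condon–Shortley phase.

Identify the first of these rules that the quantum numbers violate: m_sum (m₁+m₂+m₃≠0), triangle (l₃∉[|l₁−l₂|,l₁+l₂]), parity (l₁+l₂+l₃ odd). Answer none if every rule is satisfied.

m₁+m₂+m₃ = 0 + 0 + 0 = 0  ✓
triangle: |1−4|=3 ≤ l₃=1 ≤ 1+4=5  ✗
parity: l₁+l₂+l₃ = 6 is even

triangle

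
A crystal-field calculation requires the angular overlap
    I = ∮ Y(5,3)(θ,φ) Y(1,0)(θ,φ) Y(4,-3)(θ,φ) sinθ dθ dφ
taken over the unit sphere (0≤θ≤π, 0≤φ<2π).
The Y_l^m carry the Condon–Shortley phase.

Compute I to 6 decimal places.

Rules hold: Σm=0, L=10 even, 4≤4≤6.
N = 11·3·9 = 297
Δ = 2!·8!·0!/11! = 1/495
Racah Σ t=1..1: t=1:−1/576 = -1/576
⇒ 3j(5 1 4; 0 0 0)² = 5/99, sgn -1
Racah Σ t=1..1: t=1:−1/5040 = -1/5040
⇒ 3j(5 1 4; 3 0 -3)² = 16/495, sgn +1
4πI² = N·(3j₀)²·(3jₘ)² = 16/33
I = -1·√(0.484848/4π) = -0.19642560

-0.196426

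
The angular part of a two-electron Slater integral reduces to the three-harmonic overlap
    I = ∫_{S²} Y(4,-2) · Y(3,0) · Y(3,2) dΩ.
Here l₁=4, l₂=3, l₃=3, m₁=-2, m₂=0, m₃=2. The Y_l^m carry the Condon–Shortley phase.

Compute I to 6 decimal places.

m-sum 0 ✓  L=10 even ✓  1≤3≤7 ✓
Π(2lᵢ+1) = 9×7×7 = 441
triangle coeff Δ(4,3,3) = 1/34650
Σ_t [1,3]: t=1:−1/72 t=2:+1/16 t=3:−1/72 = 5/144
(3j)²=2/77 [(4 3 3; 0 0 0)], sign=-1
Σ_t [2,3]: t=2:+1/96 t=3:−1/72 = -1/288
(3j)²=1/462 [(4 3 3; -2 0 2)], sign=+1
⇒ 4πI² = 3/121
I = (-1)√(3/121/(4π)) = -0.04441841

-0.044418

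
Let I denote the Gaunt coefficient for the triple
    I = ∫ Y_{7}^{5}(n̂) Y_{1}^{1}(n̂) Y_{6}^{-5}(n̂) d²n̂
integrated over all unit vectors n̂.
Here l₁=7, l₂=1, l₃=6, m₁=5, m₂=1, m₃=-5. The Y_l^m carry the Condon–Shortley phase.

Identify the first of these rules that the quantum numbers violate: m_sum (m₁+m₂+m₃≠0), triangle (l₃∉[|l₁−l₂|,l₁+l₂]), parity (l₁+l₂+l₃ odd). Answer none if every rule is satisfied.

Σmᵢ = 1  ✗
l₃∈[|l₁−l₂|,l₁+l₂]=[6,8], have l₃=6
Σlᵢ = 14 ⇒ even

m_sum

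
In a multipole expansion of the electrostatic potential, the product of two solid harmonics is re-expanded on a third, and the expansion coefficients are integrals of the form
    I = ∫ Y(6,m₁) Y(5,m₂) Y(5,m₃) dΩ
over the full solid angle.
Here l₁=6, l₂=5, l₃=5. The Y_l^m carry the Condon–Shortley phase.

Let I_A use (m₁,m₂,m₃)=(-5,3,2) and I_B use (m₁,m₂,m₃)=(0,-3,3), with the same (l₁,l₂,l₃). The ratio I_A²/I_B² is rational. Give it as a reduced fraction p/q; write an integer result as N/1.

462/841

Same 6,5,5: normalisation and zero-m 3j drop out of the ratio.
A: Δ: 6! 6! 4! / 17! → 1/28588560; sum: t=5:−1/518400 t=6:+1/345600 = 1/1036800; 3j²(6 5 5; -5 3 2) = Δ·Π!·Σ² = 7/2210  (sign -1)
B: Δ: 6! 6! 4! / 17! → 1/28588560; sum: t=0:+1/2073600 t=1:−1/86400 t=2:+1/55296 = 29/4147200; 3j²(6 5 5; 0 -3 3) = Δ·Π!·Σ² = 841/145860  (sign +1)
I_A²/I_B² = (7/2210)/(841/145860) = 462/841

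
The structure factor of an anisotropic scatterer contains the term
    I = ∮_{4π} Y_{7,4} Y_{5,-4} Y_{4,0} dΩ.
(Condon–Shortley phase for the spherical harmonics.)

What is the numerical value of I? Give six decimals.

m-sum 0 ✓  L=16 even ✓  2≤4≤12 ✓
Π(2lᵢ+1) = 15×11×9 = 1485
triangle coeff Δ(7,5,4) = 1/6126120
Σ_t [3,5]: t=3:−1/69120 t=4:+1/20736 t=5:−1/69120 = 1/51840
(3j)²=280/21879 [(7 5 4; 0 0 0)], sign=+1
Σ_t [0,1]: t=0:+1/1451520 t=1:−1/483840 = -1/725760
(3j)²=24/1547 [(7 5 4; 4 -4 0)], sign=-1
⇒ 4πI² = 14400/48841
I = (-1)√(14400/48841/(4π)) = -0.15317364

-0.153174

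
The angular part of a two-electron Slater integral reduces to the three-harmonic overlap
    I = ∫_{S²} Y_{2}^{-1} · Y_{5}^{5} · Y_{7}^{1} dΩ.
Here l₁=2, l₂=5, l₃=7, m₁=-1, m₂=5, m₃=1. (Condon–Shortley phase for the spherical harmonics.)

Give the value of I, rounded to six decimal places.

0.000000

-1 + 5 + 1 = 5 ≠ 0: azimuthal integral kills it; I = 0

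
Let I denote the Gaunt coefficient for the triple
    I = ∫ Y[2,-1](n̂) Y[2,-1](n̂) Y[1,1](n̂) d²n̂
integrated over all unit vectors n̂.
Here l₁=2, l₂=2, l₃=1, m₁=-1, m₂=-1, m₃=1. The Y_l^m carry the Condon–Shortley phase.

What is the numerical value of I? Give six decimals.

m-sum = -1 − 1 + 1 = -1 ≠ 0 ⇒ I = 0

0.000000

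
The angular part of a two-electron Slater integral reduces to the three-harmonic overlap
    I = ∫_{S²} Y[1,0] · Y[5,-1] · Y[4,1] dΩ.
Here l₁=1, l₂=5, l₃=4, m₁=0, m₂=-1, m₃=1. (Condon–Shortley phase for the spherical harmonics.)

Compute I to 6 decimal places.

-0.240571

Rules hold: Σm=0, L=10 even, 4≤4≤6.
N = 3·11·9 = 297
Δ = 2!·0!·8!/11! = 1/495
Racah Σ t=1..1: t=1:−1/576 = -1/576
⇒ 3j(1 5 4; 0 0 0)² = 5/99, sgn -1
Racah Σ t=1..1: t=1:−1/720 = -1/720
⇒ 3j(1 5 4; 0 -1 1)² = 8/165, sgn +1
4πI² = N·(3j₀)²·(3jₘ)² = 8/11
I = -1·√(0.727273/4π) = -0.24057125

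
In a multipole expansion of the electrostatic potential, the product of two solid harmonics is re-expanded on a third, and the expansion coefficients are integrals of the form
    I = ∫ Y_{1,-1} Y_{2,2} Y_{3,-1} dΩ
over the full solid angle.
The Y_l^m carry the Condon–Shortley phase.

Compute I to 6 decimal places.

Rules hold: Σm=0, L=6 even, 1≤3≤3.
N = 3·5·7 = 105
Δ = 0!·2!·4!/7! = 1/105
Racah Σ t=0..0: t=0:+1/4 = 1/4
⇒ 3j(1 2 3; 0 0 0)² = 3/35, sgn -1
Racah Σ t=0..0: t=0:+1/48 = 1/48
⇒ 3j(1 2 3; -1 2 -1)² = 1/105, sgn +1
4πI² = N·(3j₀)²·(3jₘ)² = 3/35
I = -1·√(0.0857143/4π) = -0.08258890

-0.082589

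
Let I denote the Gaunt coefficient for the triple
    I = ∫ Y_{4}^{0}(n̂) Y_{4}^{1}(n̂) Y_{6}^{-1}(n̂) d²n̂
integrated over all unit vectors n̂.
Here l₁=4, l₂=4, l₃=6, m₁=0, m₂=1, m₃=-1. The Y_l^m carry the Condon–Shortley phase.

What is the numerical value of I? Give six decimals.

-0.103072

Rules hold: Σm=0, L=14 even, 0≤6≤8.
N = 9·9·13 = 1053
Δ = 2!·6!·6!/15! = 1/1261260
Racah Σ t=0..2: t=0:+1/4608 t=1:−1/1296 t=2:+1/4608 = -7/20736
⇒ 3j(4 4 6; 0 0 0)² = 20/1287, sgn -1
Racah Σ t=0..2: t=0:+1/11520 t=1:−1/1728 t=2:+1/3456 = -7/34560
⇒ 3j(4 4 6; 0 1 -1)² = 7/858, sgn +1
4πI² = N·(3j₀)²·(3jₘ)² = 210/1573
I = -1·√(0.133503/4π) = -0.10307192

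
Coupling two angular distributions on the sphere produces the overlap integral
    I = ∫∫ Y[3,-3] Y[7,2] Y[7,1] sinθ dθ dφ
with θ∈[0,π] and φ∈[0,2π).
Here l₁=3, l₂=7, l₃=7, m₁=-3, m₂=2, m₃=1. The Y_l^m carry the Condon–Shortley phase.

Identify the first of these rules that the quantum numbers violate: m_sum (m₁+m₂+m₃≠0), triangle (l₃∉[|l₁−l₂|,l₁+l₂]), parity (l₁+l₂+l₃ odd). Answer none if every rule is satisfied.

parity

m₁+m₂+m₃ = -3 + 2 + 1 = 0  ✓
triangle: |3−7|=4 ≤ l₃=7 ≤ 3+7=10  ✓
parity: l₁+l₂+l₃ = 17 is odd  ✗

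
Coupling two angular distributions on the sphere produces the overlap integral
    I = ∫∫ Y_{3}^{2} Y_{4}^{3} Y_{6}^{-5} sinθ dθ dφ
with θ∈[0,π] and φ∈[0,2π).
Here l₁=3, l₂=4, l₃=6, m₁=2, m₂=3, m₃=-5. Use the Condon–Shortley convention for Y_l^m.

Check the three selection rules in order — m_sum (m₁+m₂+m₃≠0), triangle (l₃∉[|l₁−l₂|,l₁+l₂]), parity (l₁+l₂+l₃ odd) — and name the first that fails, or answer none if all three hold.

parity

m₁+m₂+m₃ = 2 + 3 − 5 = 0  ✓
triangle: |3−4|=1 ≤ l₃=6 ≤ 3+4=7  ✓
parity: l₁+l₂+l₃ = 13 is odd  ✗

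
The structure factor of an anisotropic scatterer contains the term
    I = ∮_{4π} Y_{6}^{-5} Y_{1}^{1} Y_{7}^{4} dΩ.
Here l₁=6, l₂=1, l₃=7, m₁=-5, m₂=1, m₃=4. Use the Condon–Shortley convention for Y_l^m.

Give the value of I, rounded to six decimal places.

Checks pass: Σm=0; 14 even; l₃=7∈[5,7].
(2·6+1)(2·1+1)(2·7+1) = 585
Δ: 0! 12! 2! / 15! → 1/1365
sum: t=0:+1/518400 = 1/518400
3j²(6 1 7; 0 0 0) = Δ·Π!·Σ² = 7/195  (sign -1)
sum: t=0:+1/79833600 = 1/79833600
3j²(6 1 7; -5 1 4) = Δ·Π!·Σ² = 1/455  (sign -1)
combine: 4πI² = 585·7/195·1/455 = 3/65
take √, sign +1: I = 0.06060368

0.060604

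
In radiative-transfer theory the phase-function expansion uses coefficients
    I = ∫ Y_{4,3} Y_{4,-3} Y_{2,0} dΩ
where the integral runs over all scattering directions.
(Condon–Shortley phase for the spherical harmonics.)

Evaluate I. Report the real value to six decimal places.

Rules hold: Σm=0, L=10 even, 0≤2≤8.
N = 9·9·5 = 405
Δ = 6!·2!·2!/11! = 1/13860
Racah Σ t=2..4: t=2:+1/192 t=3:−1/36 t=4:+1/192 = -5/288
⇒ 3j(4 4 2; 0 0 0)² = 20/693, sgn -1
Racah Σ t=0..1: t=0:+1/720 t=1:−1/480 = -1/1440
⇒ 3j(4 4 2; 3 -3 0)² = 7/1980, sgn -1
4πI² = N·(3j₀)²·(3jₘ)² = 5/121
I = +1·√(0.0413223/4π) = 0.05734392

0.057344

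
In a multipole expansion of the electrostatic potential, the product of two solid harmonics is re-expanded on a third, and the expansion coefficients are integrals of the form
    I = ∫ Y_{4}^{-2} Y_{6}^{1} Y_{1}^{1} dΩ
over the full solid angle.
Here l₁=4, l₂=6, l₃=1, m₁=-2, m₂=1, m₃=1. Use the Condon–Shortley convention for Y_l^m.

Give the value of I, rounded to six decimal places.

0.000000

l₃=1 ∉ [2,10] — triangle fails ⇒ I = 0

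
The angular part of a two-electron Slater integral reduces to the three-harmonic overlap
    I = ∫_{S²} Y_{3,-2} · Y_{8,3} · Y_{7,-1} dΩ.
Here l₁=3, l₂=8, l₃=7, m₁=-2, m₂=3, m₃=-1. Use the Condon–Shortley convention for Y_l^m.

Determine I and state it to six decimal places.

0.039939

Checks pass: Σm=0; 18 even; l₃=7∈[5,11].
(2·3+1)(2·8+1)(2·7+1) = 1785
Δ: 4! 2! 12! / 19! → 1/5290740
sum: t=1:−1/7257600 t=2:+1/2073600 t=3:−1/7257600 = 1/4838400
3j²(3 8 7; 0 0 0) = Δ·Π!·Σ² = 252/20995  (sign -1)
sum: t=3:−1/11612160 t=4:+1/14515200 = -1/58060800
3j²(3 8 7; -2 3 -1) = Δ·Π!·Σ² = 55/58786  (sign -1)
combine: 4πI² = 1785·252/20995·55/58786 = 20790/1037153
take √, sign +1: I = 0.03993934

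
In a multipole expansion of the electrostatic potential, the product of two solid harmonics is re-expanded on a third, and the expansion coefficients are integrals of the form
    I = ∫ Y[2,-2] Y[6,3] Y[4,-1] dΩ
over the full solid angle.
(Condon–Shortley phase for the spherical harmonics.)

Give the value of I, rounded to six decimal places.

Rules hold: Σm=0, L=12 even, 4≤4≤8.
N = 5·13·9 = 585
Δ = 4!·0!·8!/13! = 1/6435
Racah Σ t=2..2: t=2:+1/2304 = 1/2304
⇒ 3j(2 6 4; 0 0 0)² = 5/143, sgn +1
Racah Σ t=4..4: t=4:+1/17280 = 1/17280
⇒ 3j(2 6 4; -2 3 -1)² = 14/715, sgn -1
4πI² = N·(3j₀)²·(3jₘ)² = 630/1573
I = -1·√(0.400509/4π) = -0.17852580

-0.178526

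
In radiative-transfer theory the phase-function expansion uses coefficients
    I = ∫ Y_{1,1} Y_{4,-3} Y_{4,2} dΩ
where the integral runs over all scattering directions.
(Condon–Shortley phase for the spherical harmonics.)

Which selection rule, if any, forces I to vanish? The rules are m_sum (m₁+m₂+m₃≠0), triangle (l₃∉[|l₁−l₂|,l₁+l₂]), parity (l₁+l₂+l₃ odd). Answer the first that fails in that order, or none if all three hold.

parity

azimuthal sum: 1 − 3 + 2 = 0  ✓
3 ≤ 4 ≤ 5 (triangle on l)  ✓
L = 1 + 4 + 4 = 9 (odd)  ✗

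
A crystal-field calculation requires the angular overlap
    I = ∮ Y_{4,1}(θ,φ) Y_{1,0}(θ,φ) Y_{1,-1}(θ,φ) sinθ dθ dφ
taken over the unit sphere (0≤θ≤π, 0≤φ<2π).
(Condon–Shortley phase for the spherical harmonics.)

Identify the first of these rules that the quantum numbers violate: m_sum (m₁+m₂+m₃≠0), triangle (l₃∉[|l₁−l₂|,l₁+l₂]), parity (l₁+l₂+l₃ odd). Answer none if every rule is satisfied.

Σmᵢ = 0  ✓
l₃∈[|l₁−l₂|,l₁+l₂]=[3,5], have l₃=1  ✗
Σlᵢ = 6 ⇒ even

triangle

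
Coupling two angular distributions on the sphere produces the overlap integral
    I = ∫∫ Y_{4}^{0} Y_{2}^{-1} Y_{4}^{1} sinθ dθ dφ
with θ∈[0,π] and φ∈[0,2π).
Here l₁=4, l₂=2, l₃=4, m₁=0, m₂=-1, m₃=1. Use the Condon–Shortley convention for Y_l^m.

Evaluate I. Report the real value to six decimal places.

m-sum 0 ✓  L=10 even ✓  2≤4≤6 ✓
Π(2lᵢ+1) = 9×5×9 = 405
triangle coeff Δ(4,2,4) = 1/13860
Σ_t [0,2]: t=0:+1/192 t=1:−1/36 t=2:+1/192 = -5/288
(3j)²=20/693 [(4 2 4; 0 0 0)], sign=-1
Σ_t [0,1]: t=0:+1/96 t=1:−1/72 = -1/288
(3j)²=1/462 [(4 2 4; 0 -1 1)], sign=+1
⇒ 4πI² = 150/5929
I = (-1)√(150/5929/(4π)) = -0.04486937

-0.044869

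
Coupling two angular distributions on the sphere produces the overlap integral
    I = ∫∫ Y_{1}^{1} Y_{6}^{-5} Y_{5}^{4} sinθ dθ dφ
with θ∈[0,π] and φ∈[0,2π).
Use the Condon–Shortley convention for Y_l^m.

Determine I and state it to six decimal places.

-0.303018

Checks pass: Σm=0; 12 even; l₃=5∈[5,7].
(2·1+1)(2·6+1)(2·5+1) = 429
Δ: 2! 0! 10! / 13! → 1/858
sum: t=1:−1/14400 = -1/14400
3j²(1 6 5; 0 0 0) = Δ·Π!·Σ² = 6/143  (sign +1)
sum: t=0:+1/725760 = 1/725760
3j²(1 6 5; 1 -5 4) = Δ·Π!·Σ² = 5/78  (sign -1)
combine: 4πI² = 429·6/143·5/78 = 15/13
take √, sign -1: I = -0.30301841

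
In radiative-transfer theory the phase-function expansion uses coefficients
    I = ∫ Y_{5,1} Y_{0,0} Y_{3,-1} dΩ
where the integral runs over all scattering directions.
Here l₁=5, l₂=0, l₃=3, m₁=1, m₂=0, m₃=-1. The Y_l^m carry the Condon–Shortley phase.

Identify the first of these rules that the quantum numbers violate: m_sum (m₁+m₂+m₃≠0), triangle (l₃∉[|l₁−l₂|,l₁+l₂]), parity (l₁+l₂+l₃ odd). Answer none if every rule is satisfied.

triangle

Σmᵢ = 0  ✓
l₃∈[|l₁−l₂|,l₁+l₂]=[5,5], have l₃=3  ✗
Σlᵢ = 8 ⇒ even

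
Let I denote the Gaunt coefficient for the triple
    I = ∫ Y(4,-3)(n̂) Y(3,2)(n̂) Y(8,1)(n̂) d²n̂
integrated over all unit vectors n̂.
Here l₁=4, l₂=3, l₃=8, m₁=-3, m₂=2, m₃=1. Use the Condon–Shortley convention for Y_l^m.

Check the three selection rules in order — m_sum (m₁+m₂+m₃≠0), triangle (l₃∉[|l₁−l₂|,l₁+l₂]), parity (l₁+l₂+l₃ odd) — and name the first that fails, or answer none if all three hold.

azimuthal sum: -3 + 2 + 1 = 0  ✓
1 ≤ 8 ≤ 7 (triangle on l)  ✗
L = 4 + 3 + 8 = 15 (odd)

triangle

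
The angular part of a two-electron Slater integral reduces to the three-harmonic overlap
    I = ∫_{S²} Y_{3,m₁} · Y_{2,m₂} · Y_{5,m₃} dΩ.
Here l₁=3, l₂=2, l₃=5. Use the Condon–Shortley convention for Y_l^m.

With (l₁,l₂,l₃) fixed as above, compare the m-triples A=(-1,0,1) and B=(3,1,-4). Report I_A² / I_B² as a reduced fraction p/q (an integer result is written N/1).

15/14

l's match ⇒ only the (l;m) 3-j factors differ between A and B.
A: triangle coeff Δ(3,2,5) = 1/2310; Σ_t [0,0]: t=0:+1/192 = 1/192; (3j)²=3/77 [(3 2 5; -1 0 1)], sign=+1
B: triangle coeff Δ(3,2,5) = 1/2310; Σ_t [0,0]: t=0:+1/4320 = 1/4320; (3j)²=2/55 [(3 2 5; 3 1 -4)], sign=-1
I_A²/I_B² = (3/77)/(2/55) = 15/14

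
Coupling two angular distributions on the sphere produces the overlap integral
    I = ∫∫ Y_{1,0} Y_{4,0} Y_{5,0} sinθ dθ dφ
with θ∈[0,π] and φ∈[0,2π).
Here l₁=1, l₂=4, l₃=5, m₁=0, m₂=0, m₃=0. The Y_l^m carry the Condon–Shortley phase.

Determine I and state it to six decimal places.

m-sum 0 ✓  L=10 even ✓  3≤5≤5 ✓
Π(2lᵢ+1) = 3×9×11 = 297
triangle coeff Δ(1,4,5) = 1/495
Σ_t [0,0]: t=0:+1/576 = 1/576
(3j)²=5/99 [(1 4 5; 0 0 0)], sign=-1
(m-triple is (0,0,0) — same symbol as above.)
⇒ 4πI² = 25/33
I = (+1)√(25/33/(4π)) = 0.24553200

0.245532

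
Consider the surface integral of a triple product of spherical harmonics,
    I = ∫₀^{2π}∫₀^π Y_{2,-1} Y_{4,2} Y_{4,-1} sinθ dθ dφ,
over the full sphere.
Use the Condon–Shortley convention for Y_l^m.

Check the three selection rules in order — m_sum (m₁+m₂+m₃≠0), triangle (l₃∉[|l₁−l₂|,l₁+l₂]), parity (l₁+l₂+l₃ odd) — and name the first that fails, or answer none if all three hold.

none

Σmᵢ = 0  ✓
l₃∈[|l₁−l₂|,l₁+l₂]=[2,6], have l₃=4  ✓
Σlᵢ = 10 ⇒ even  ✓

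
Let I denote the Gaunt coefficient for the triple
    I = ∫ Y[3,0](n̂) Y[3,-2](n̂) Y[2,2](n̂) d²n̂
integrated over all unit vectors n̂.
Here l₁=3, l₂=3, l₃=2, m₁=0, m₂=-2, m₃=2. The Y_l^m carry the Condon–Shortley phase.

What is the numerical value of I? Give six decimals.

-0.188063

Rules hold: Σm=0, L=8 even, 0≤2≤6.
N = 7·7·5 = 245
Δ = 4!·2!·2!/9! = 1/3780
Racah Σ t=1..3: t=1:−1/24 t=2:+1/4 t=3:−1/24 = 1/6
⇒ 3j(3 3 2; 0 0 0)² = 4/105, sgn +1
Racah Σ t=1..1: t=1:−1/24 = -1/24
⇒ 3j(3 3 2; 0 -2 2)² = 1/21, sgn -1
4πI² = N·(3j₀)²·(3jₘ)² = 4/9
I = -1·√(0.444444/4π) = -0.18806319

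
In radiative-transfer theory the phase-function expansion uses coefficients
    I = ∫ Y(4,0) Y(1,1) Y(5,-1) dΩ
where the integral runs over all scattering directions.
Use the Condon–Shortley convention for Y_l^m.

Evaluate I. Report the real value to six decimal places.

-0.190188

Checks pass: Σm=0; 10 even; l₃=5∈[3,5].
(2·4+1)(2·1+1)(2·5+1) = 297
Δ: 0! 8! 2! / 11! → 1/495
sum: t=0:+1/576 = 1/576
3j²(4 1 5; 0 0 0) = Δ·Π!·Σ² = 5/99  (sign -1)
sum: t=0:+1/1152 = 1/1152
3j²(4 1 5; 0 1 -1) = Δ·Π!·Σ² = 1/33  (sign +1)
combine: 4πI² = 297·5/99·1/33 = 5/11
take √, sign -1: I = -0.19018827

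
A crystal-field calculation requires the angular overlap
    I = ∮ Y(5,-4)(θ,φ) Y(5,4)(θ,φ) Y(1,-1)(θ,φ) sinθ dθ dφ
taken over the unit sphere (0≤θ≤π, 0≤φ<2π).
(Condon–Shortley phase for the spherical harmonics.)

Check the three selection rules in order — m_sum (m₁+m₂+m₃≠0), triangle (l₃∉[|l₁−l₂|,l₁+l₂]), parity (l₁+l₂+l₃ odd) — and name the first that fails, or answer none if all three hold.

azimuthal sum: -4 + 4 − 1 = -1  ✗
0 ≤ 1 ≤ 10 (triangle on l)
L = 5 + 5 + 1 = 11 (odd)

m_sum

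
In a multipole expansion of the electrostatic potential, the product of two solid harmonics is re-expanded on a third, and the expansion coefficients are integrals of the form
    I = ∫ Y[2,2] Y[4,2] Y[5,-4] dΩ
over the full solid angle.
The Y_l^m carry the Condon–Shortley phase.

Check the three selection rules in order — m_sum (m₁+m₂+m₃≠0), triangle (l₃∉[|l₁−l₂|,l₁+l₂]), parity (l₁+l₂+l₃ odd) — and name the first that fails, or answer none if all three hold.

parity

m₁+m₂+m₃ = 2 + 2 − 4 = 0  ✓
triangle: |2−4|=2 ≤ l₃=5 ≤ 2+4=6  ✓
parity: l₁+l₂+l₃ = 11 is odd  ✗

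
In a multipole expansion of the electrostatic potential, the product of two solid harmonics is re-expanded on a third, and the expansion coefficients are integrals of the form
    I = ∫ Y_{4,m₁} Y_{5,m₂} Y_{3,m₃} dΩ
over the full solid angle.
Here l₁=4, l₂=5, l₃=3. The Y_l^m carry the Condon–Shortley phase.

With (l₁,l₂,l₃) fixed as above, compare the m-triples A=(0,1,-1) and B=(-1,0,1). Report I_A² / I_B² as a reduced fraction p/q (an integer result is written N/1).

Shared (l₁,l₂,l₃)=(4,5,3): N and (l;000)² cancel in I_A²/I_B².
A: Δ = 6!·2!·4!/13! = 1/180180; Racah Σ t=2..4: t=2:+1/2304 t=3:−1/216 t=4:+1/384 = -11/6912; ⇒ 3j(4 5 3; 0 1 -1)² = 11/1638, sgn -1
B: Δ = 6!·2!·4!/13! = 1/180180; Racah Σ t=3..5: t=3:−1/288 t=4:+1/288 t=5:−1/5760 = -1/5760; ⇒ 3j(4 5 3; -1 0 1)² = 1/12012, sgn -1
I_A²/I_B² = (11/1638)/(1/12012) = 242/3

242/3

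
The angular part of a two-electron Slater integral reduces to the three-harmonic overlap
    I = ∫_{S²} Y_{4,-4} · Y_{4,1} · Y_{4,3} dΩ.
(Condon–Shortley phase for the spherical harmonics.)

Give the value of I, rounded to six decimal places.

-0.168431

m-sum 0 ✓  L=12 even ✓  0≤4≤8 ✓
Π(2lᵢ+1) = 9×9×9 = 729
triangle coeff Δ(4,4,4) = 1/450450
Σ_t [0,4]: t=0:+1/13824 t=1:−1/216 t=2:+1/64 t=3:−1/216 t=4:+1/13824 = 5/768
(3j)²=18/1001 [(4 4 4; 0 0 0)], sign=+1
Σ_t [4,4]: t=4:+1/3456 = 1/3456
(3j)²=35/1287 [(4 4 4; -4 1 3)], sign=-1
⇒ 4πI² = 7290/20449
I = (-1)√(7290/20449/(4π)) = -0.16843130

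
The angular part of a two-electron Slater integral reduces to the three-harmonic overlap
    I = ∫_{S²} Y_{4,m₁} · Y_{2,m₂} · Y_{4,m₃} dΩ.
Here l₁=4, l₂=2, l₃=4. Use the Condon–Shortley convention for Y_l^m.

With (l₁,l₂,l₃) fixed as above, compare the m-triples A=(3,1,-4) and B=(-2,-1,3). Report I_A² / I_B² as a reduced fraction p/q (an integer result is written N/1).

l's match ⇒ only the (l;m) 3-j factors differ between A and B.
A: triangle coeff Δ(4,2,4) = 1/13860; Σ_t [1,1]: t=1:−1/1440 = -1/1440; (3j)²=7/165 [(4 2 4; 3 1 -4)], sign=-1
B: triangle coeff Δ(4,2,4) = 1/13860; Σ_t [0,1]: t=0:+1/1440 t=1:−1/240 = -1/288; (3j)²=5/132 [(4 2 4; -2 -1 3)], sign=+1
I_A²/I_B² = (7/165)/(5/132) = 28/25

28/25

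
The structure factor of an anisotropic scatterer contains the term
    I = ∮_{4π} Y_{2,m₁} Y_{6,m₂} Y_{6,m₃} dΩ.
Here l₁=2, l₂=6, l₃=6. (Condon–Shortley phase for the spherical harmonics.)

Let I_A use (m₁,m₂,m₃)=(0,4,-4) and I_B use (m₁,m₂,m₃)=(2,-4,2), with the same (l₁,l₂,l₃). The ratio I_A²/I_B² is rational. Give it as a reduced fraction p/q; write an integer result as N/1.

l's match ⇒ only the (l;m) 3-j factors differ between A and B.
A: triangle coeff Δ(2,6,6) = 1/90090; Σ_t [0,2]: t=0:+1/14515200 t=1:−1/362880 t=2:+1/322560 = 1/2419200; (3j)²=2/5005 [(2 6 6; 0 4 -4)], sign=+1
B: triangle coeff Δ(2,6,6) = 1/90090; Σ_t [0,0]: t=0:+1/322560 = 1/322560; (3j)²=18/1001 [(2 6 6; 2 -4 2)], sign=+1
I_A²/I_B² = (2/5005)/(18/1001) = 1/45

1/45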